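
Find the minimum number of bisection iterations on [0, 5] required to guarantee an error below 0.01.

We need (b-a)/2^n ≤ 0.01
(5 - 0)/2^n ≤ 0.01
5/2^n ≤ 0.01
2^n ≥ 500
n ≥ log₂(500) = 8.97
n ≥ 9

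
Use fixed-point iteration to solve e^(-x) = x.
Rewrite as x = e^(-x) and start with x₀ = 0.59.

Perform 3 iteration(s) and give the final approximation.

Equation: e^(-x) = x
Fixed-point form: x = e^(-x)
x₀ = 0.59

x_1 = g(0.590000) = 0.554327
x_2 = g(0.554327) = 0.574459
x_3 = g(0.574459) = 0.563010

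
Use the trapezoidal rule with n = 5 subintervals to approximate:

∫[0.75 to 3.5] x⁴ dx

f(x) = x⁴
a = 0.75, b = 3.5, n = 5
h = (b - a)/n = 0.550000

Trapezoidal rule: (h/2)[f(x₀) + 2f(x₁) + 2f(x₂) + ... + f(xₙ)]

x_0 = 0.7500, f(x_0) = 0.316406, coefficient = 1
x_1 = 1.3000, f(x_1) = 2.856100, coefficient = 2
x_2 = 1.8500, f(x_2) = 11.713506, coefficient = 2
x_3 = 2.4000, f(x_3) = 33.177600, coefficient = 2
x_4 = 2.9500, f(x_4) = 75.733506, coefficient = 2
x_5 = 3.5000, f(x_5) = 150.062500, coefficient = 1

I ≈ (0.550000/2) × 397.340331 = 109.268591
Exact value: 104.996289
Error: 4.272302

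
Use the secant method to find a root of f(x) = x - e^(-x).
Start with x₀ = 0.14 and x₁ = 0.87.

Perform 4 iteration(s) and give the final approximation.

f(x) = x - e^(-x)
x₀ = 0.14, x₁ = 0.87

Secant formula: x_{n+1} = x_n - f(x_n)(x_n - x_{n-1})/(f(x_n) - f(x_{n-1}))

Iteration 1:
  f(0.140000) = -0.729358
  f(0.870000) = 0.451048
  x_2 = 0.870000 - 0.451048×(0.870000 - 0.140000)/(0.451048 - (-0.729358))
       = 0.591058
Iteration 2:
  f(0.870000) = 0.451048
  f(0.591058) = 0.037316
  x_3 = 0.591058 - 0.037316×(0.591058 - 0.870000)/(0.037316 - 0.451048)
       = 0.565899
Iteration 3:
  f(0.591058) = 0.037316
  f(0.565899) = -0.001951
  x_4 = 0.565899 - (-0.001951)×(0.565899 - 0.591058)/(-0.001951 - 0.037316)
       = 0.567149
Iteration 4:
  f(0.565899) = -0.001951
  f(0.567149) = 0.000008
  x_5 = 0.567149 - 0.000008×(0.567149 - 0.565899)/(0.000008 - (-0.001951))
       = 0.567143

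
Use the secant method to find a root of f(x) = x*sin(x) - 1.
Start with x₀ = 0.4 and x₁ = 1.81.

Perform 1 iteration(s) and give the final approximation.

f(x) = x*sin(x) - 1
x₀ = 0.4, x₁ = 1.81

Secant formula: x_{n+1} = x_n - f(x_n)(x_n - x_{n-1})/(f(x_n) - f(x_{n-1}))

Iteration 1:
  f(0.400000) = -0.844233
  f(1.810000) = 0.758464
  x_2 = 1.810000 - 0.758464×(1.810000 - 0.400000)/(0.758464 - (-0.844233))
       = 1.142728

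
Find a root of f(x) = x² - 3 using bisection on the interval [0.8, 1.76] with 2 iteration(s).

f(x) = x² - 3
Initial interval: [0.8, 1.76]

Iteration 1:
  c_1 = (0.800000 + 1.760000)/2 = 1.280000
  f(c_1) = f(1.280000) = -1.361600
  f(a) × f(c) ≥ 0, new interval: [1.280000, 1.760000]
Iteration 2:
  c_2 = (1.280000 + 1.760000)/2 = 1.520000
  f(c_2) = f(1.520000) = -0.689600
  f(a) × f(c) ≥ 0, new interval: [1.520000, 1.760000]

After 2 iteration(s), the approximation is c_2 = 1.520000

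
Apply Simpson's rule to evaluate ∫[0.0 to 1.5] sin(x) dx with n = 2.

f(x) = sin(x)
a = 0.0, b = 1.5, n = 2
h = (b - a)/n = 0.750000

Simpson's rule: (h/3)[f(x₀) + 4f(x₁) + 2f(x₂) + ... + f(xₙ)]

x_0 = 0.0000, f(x_0) = 0.000000, coefficient = 1
x_1 = 0.7500, f(x_1) = 0.681639, coefficient = 4
x_2 = 1.5000, f(x_2) = 0.997495, coefficient = 1

I ≈ (0.750000/3) × 3.724050 = 0.931013
Exact value: 0.929263
Error: 0.001750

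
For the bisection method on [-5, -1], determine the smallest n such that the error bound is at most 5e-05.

We need (b-a)/2^n ≤ 5e-05
(-1 - (-5))/2^n ≤ 5e-05
4/2^n ≤ 5e-05
2^n ≥ 80000
n ≥ log₂(80000) = 16.29
n ≥ 17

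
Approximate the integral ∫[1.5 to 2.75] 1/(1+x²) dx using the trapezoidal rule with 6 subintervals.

f(x) = 1/(1+x²)
a = 1.5, b = 2.75, n = 6
h = (b - a)/n = 0.208333

Trapezoidal rule: (h/2)[f(x₀) + 2f(x₁) + 2f(x₂) + ... + f(xₙ)]

x_0 = 1.5000, f(x_0) = 0.307692, coefficient = 1
x_1 = 1.7083, f(x_1) = 0.255206, coefficient = 2
x_2 = 1.9167, f(x_2) = 0.213967, coefficient = 2
x_3 = 2.1250, f(x_3) = 0.181303, coefficient = 2
x_4 = 2.3333, f(x_4) = 0.155172, coefficient = 2
x_5 = 2.5417, f(x_5) = 0.134047, coefficient = 2
x_6 = 2.7500, f(x_6) = 0.116788, coefficient = 1

I ≈ (0.208333/2) × 2.303872 = 0.239987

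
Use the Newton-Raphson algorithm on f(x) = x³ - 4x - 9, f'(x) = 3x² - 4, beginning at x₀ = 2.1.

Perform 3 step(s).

f(x) = x³ - 4x - 9
f'(x) = 3x² - 4
x₀ = 2.1

Newton-Raphson formula: x_{n+1} = x_n - f(x_n)/f'(x_n)

Iteration 1:
  f(2.100000) = -8.139000
  f'(2.100000) = 9.230000
  x_1 = 2.100000 - (-8.139000)/9.230000 = 2.981798
Iteration 2:
  f(2.981798) = 5.584341
  f'(2.981798) = 22.673367
  x_2 = 2.981798 - 5.584341/22.673367 = 2.735503
Iteration 3:
  f(2.735503) = 0.527699
  f'(2.735503) = 18.448935
  x_3 = 2.735503 - 0.527699/18.448935 = 2.706900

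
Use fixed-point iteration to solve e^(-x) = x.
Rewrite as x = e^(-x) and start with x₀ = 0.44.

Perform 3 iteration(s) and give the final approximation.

Equation: e^(-x) = x
Fixed-point form: x = e^(-x)
x₀ = 0.44

x_1 = g(0.440000) = 0.644036
x_2 = g(0.644036) = 0.525168
x_3 = g(0.525168) = 0.591456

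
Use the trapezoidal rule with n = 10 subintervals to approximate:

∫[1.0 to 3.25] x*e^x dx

f(x) = x*e^x
a = 1.0, b = 3.25, n = 10
h = (b - a)/n = 0.225000

Trapezoidal rule: (h/2)[f(x₀) + 2f(x₁) + 2f(x₂) + ... + f(xₙ)]

x_0 = 1.0000, f(x_0) = 2.718282, coefficient = 1
x_1 = 1.2250, f(x_1) = 4.170103, coefficient = 2
x_2 = 1.4500, f(x_2) = 6.181516, coefficient = 2
x_3 = 1.6750, f(x_3) = 8.942482, coefficient = 2
x_4 = 1.9000, f(x_4) = 12.703199, coefficient = 2
x_5 = 2.1250, f(x_5) = 17.792407, coefficient = 2
x_6 = 2.3500, f(x_6) = 24.641089, coefficient = 2
x_7 = 2.5750, f(x_7) = 33.813142, coefficient = 2
x_8 = 2.8000, f(x_8) = 46.045011, coefficient = 2
x_9 = 3.0250, f(x_9) = 62.296864, coefficient = 2
x_10 = 3.2500, f(x_10) = 83.818605, coefficient = 1

I ≈ (0.225000/2) × 519.708514 = 58.467208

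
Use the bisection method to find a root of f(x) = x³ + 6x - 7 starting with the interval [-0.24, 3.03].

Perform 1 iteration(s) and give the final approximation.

f(x) = x³ + 6x - 7
Initial interval: [-0.24, 3.03]

Iteration 1:
  c_1 = (-0.240000 + 3.030000)/2 = 1.395000
  f(c_1) = f(1.395000) = 4.084705
  f(a) × f(c) < 0, new interval: [-0.240000, 1.395000]

After 1 iteration(s), the approximation is c_1 = 1.395000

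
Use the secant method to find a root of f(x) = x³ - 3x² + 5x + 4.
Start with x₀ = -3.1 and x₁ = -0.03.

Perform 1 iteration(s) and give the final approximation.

f(x) = x³ - 3x² + 5x + 4
x₀ = -3.1, x₁ = -0.03

Secant formula: x_{n+1} = x_n - f(x_n)(x_n - x_{n-1})/(f(x_n) - f(x_{n-1}))

Iteration 1:
  f(-3.100000) = -70.121000
  f(-0.030000) = 3.847273
  x_2 = -0.030000 - 3.847273×(-0.030000 - (-3.100000))/(3.847273 - (-70.121000))
       = -0.189678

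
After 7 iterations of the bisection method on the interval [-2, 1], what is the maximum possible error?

Bisection error bound: |error| ≤ (b-a)/2^n
|error| ≤ (1 - (-2))/2^7 = 3/2^7
|error| ≤ 0.0234375000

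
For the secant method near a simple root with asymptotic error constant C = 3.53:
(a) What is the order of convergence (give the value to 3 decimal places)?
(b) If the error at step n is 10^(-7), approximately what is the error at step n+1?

(a) Secant method has superlinear convergence with order φ = (1+√5)/2 ≈ 1.618.
    This means |e_{n+1}| ≈ C|e_n|^1.618.

(b) With |e_n| = 10^(-7) and C = 3.53:
    |e_{n+1}| ≈ 3.53 × (10^(-7))^1.618 = 3.53 × 10^(-11.33)

(a) ≈ 1.618 (golden ratio); (b) |e_{n+1}| ≈ 1.665e-11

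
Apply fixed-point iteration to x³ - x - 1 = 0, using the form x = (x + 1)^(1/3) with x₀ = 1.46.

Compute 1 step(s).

Equation: x³ - x - 1 = 0
Fixed-point form: x = (x + 1)^(1/3)
x₀ = 1.46

x_1 = g(1.460000) = 1.349931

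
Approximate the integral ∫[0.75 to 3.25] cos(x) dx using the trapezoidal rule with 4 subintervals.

f(x) = cos(x)
a = 0.75, b = 3.25, n = 4
h = (b - a)/n = 0.625000

Trapezoidal rule: (h/2)[f(x₀) + 2f(x₁) + 2f(x₂) + ... + f(xₙ)]

x_0 = 0.7500, f(x_0) = 0.731689, coefficient = 1
x_1 = 1.3750, f(x_1) = 0.194548, coefficient = 2
x_2 = 2.0000, f(x_2) = -0.416147, coefficient = 2
x_3 = 2.6250, f(x_3) = -0.869507, coefficient = 2
x_4 = 3.2500, f(x_4) = -0.994130, coefficient = 1

I ≈ (0.625000/2) × -2.444653 = -0.763954
Exact value: -0.789834
Error: 0.025880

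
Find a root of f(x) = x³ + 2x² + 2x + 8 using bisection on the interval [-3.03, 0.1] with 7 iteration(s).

f(x) = x³ + 2x² + 2x + 8
Initial interval: [-3.03, 0.1]

Iteration 1:
  c_1 = (-3.030000 + 0.100000)/2 = -1.465000
  f(c_1) = f(-1.465000) = 6.218230
  f(a) × f(c) < 0, new interval: [-3.030000, -1.465000]
Iteration 2:
  c_2 = (-3.030000 + (-1.465000))/2 = -2.247500
  f(c_2) = f(-2.247500) = 2.254814
  f(a) × f(c) < 0, new interval: [-3.030000, -2.247500]
Iteration 3:
  c_3 = (-3.030000 + (-2.247500))/2 = -2.638750
  f(c_3) = f(-2.638750) = -1.725117
  f(a) × f(c) ≥ 0, new interval: [-2.638750, -2.247500]
Iteration 4:
  c_4 = (-2.638750 + (-2.247500))/2 = -2.443125
  f(c_4) = f(-2.443125) = 0.468799
  f(a) × f(c) < 0, new interval: [-2.638750, -2.443125]
Iteration 5:
  c_5 = (-2.638750 + (-2.443125))/2 = -2.540938
  f(c_5) = f(-2.540938) = -0.574364
  f(a) × f(c) ≥ 0, new interval: [-2.540938, -2.443125]
Iteration 6:
  c_6 = (-2.540938 + (-2.443125))/2 = -2.492031
  f(c_6) = f(-2.492031) = -0.039685
  f(a) × f(c) ≥ 0, new interval: [-2.492031, -2.443125]
Iteration 7:
  c_7 = (-2.492031 + (-2.443125))/2 = -2.467578
  f(c_7) = f(-2.467578) = 0.217788
  f(a) × f(c) < 0, new interval: [-2.492031, -2.467578]

After 7 iteration(s), the approximation is c_7 = -2.467578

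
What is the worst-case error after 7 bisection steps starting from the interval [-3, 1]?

Bisection error bound: |error| ≤ (b-a)/2^n
|error| ≤ (1 - (-3))/2^7 = 4/2^7
|error| ≤ 0.0312500000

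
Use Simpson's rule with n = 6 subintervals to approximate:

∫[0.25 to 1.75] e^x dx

f(x) = e^x
a = 0.25, b = 1.75, n = 6
h = (b - a)/n = 0.250000

Simpson's rule: (h/3)[f(x₀) + 4f(x₁) + 2f(x₂) + ... + f(xₙ)]

x_0 = 0.2500, f(x_0) = 1.284025, coefficient = 1
x_1 = 0.5000, f(x_1) = 1.648721, coefficient = 4
x_2 = 0.7500, f(x_2) = 2.117000, coefficient = 2
x_3 = 1.0000, f(x_3) = 2.718282, coefficient = 4
x_4 = 1.2500, f(x_4) = 3.490343, coefficient = 2
x_5 = 1.5000, f(x_5) = 4.481689, coefficient = 4
x_6 = 1.7500, f(x_6) = 5.754603, coefficient = 1

I ≈ (0.250000/3) × 53.648083 = 4.470674
Exact value: 4.470577
Error: 0.000096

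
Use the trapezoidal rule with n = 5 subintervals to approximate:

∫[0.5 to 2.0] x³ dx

f(x) = x³
a = 0.5, b = 2.0, n = 5
h = (b - a)/n = 0.300000

Trapezoidal rule: (h/2)[f(x₀) + 2f(x₁) + 2f(x₂) + ... + f(xₙ)]

x_0 = 0.5000, f(x_0) = 0.125000, coefficient = 1
x_1 = 0.8000, f(x_1) = 0.512000, coefficient = 2
x_2 = 1.1000, f(x_2) = 1.331000, coefficient = 2
x_3 = 1.4000, f(x_3) = 2.744000, coefficient = 2
x_4 = 1.7000, f(x_4) = 4.913000, coefficient = 2
x_5 = 2.0000, f(x_5) = 8.000000, coefficient = 1

I ≈ (0.300000/2) × 27.125000 = 4.068750
Exact value: 3.984375
Error: 0.084375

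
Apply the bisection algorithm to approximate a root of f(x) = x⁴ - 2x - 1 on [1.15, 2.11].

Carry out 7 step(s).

f(x) = x⁴ - 2x - 1
Initial interval: [1.15, 2.11]

Iteration 1:
  c_1 = (1.150000 + 2.110000)/2 = 1.630000
  f(c_1) = f(1.630000) = 2.799118
  f(a) × f(c) < 0, new interval: [1.150000, 1.630000]
Iteration 2:
  c_2 = (1.150000 + 1.630000)/2 = 1.390000
  f(c_2) = f(1.390000) = -0.046990
  f(a) × f(c) ≥ 0, new interval: [1.390000, 1.630000]
Iteration 3:
  c_3 = (1.390000 + 1.630000)/2 = 1.510000
  f(c_3) = f(1.510000) = 1.178856
  f(a) × f(c) < 0, new interval: [1.390000, 1.510000]
Iteration 4:
  c_4 = (1.390000 + 1.510000)/2 = 1.450000
  f(c_4) = f(1.450000) = 0.520506
  f(a) × f(c) < 0, new interval: [1.390000, 1.450000]
Iteration 5:
  c_5 = (1.390000 + 1.450000)/2 = 1.420000
  f(c_5) = f(1.420000) = 0.225869
  f(a) × f(c) < 0, new interval: [1.390000, 1.420000]
Iteration 6:
  c_6 = (1.390000 + 1.420000)/2 = 1.405000
  f(c_6) = f(1.405000) = 0.086775
  f(a) × f(c) < 0, new interval: [1.390000, 1.405000]
Iteration 7:
  c_7 = (1.390000 + 1.405000)/2 = 1.397500
  f(c_7) = f(1.397500) = 0.019233
  f(a) × f(c) < 0, new interval: [1.390000, 1.397500]

After 7 iteration(s), the approximation is c_7 = 1.397500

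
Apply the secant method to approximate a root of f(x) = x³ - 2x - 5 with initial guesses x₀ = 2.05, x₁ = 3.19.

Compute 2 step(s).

f(x) = x³ - 2x - 5
x₀ = 2.05, x₁ = 3.19

Secant formula: x_{n+1} = x_n - f(x_n)(x_n - x_{n-1})/(f(x_n) - f(x_{n-1}))

Iteration 1:
  f(2.050000) = -0.484875
  f(3.190000) = 21.081759
  x_2 = 3.190000 - 21.081759×(3.190000 - 2.050000)/(21.081759 - (-0.484875))
       = 2.075630
Iteration 2:
  f(3.190000) = 21.081759
  f(2.075630) = -0.208946
  x_3 = 2.075630 - (-0.208946)×(2.075630 - 3.190000)/(-0.208946 - 21.081759)
       = 2.086567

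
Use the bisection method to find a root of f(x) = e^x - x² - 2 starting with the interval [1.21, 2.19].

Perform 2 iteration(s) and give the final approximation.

f(x) = e^x - x² - 2
Initial interval: [1.21, 2.19]

Iteration 1:
  c_1 = (1.210000 + 2.190000)/2 = 1.700000
  f(c_1) = f(1.700000) = 0.583947
  f(a) × f(c) < 0, new interval: [1.210000, 1.700000]
Iteration 2:
  c_2 = (1.210000 + 1.700000)/2 = 1.455000
  f(c_2) = f(1.455000) = 0.167458
  f(a) × f(c) < 0, new interval: [1.210000, 1.455000]

After 2 iteration(s), the approximation is c_2 = 1.455000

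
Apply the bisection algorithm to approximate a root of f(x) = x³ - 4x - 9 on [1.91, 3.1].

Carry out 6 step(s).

f(x) = x³ - 4x - 9
Initial interval: [1.91, 3.1]

Iteration 1:
  c_1 = (1.910000 + 3.100000)/2 = 2.505000
  f(c_1) = f(2.505000) = -3.301062
  f(a) × f(c) ≥ 0, new interval: [2.505000, 3.100000]
Iteration 2:
  c_2 = (2.505000 + 3.100000)/2 = 2.802500
  f(c_2) = f(2.802500) = 1.800853
  f(a) × f(c) < 0, new interval: [2.505000, 2.802500]
Iteration 3:
  c_3 = (2.505000 + 2.802500)/2 = 2.653750
  f(c_3) = f(2.653750) = -0.926260
  f(a) × f(c) ≥ 0, new interval: [2.653750, 2.802500]
Iteration 4:
  c_4 = (2.653750 + 2.802500)/2 = 2.728125
  f(c_4) = f(2.728125) = 0.392023
  f(a) × f(c) < 0, new interval: [2.653750, 2.728125]
Iteration 5:
  c_5 = (2.653750 + 2.728125)/2 = 2.690938
  f(c_5) = f(2.690938) = -0.278282
  f(a) × f(c) ≥ 0, new interval: [2.690938, 2.728125]
Iteration 6:
  c_6 = (2.690938 + 2.728125)/2 = 2.709531
  f(c_6) = f(2.709531) = 0.054060
  f(a) × f(c) < 0, new interval: [2.690938, 2.709531]

After 6 iteration(s), the approximation is c_6 = 2.709531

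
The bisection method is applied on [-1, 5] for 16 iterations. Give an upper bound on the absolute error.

Bisection error bound: |error| ≤ (b-a)/2^n
|error| ≤ (5 - (-1))/2^16 = 6/2^16
|error| ≤ 0.0000915527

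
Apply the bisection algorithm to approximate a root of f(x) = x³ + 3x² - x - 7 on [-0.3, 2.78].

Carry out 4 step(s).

f(x) = x³ + 3x² - x - 7
Initial interval: [-0.3, 2.78]

Iteration 1:
  c_1 = (-0.300000 + 2.780000)/2 = 1.240000
  f(c_1) = f(1.240000) = -1.720576
  f(a) × f(c) ≥ 0, new interval: [1.240000, 2.780000]
Iteration 2:
  c_2 = (1.240000 + 2.780000)/2 = 2.010000
  f(c_2) = f(2.010000) = 11.230901
  f(a) × f(c) < 0, new interval: [1.240000, 2.010000]
Iteration 3:
  c_3 = (1.240000 + 2.010000)/2 = 1.625000
  f(c_3) = f(1.625000) = 3.587891
  f(a) × f(c) < 0, new interval: [1.240000, 1.625000]
Iteration 4:
  c_4 = (1.240000 + 1.625000)/2 = 1.432500
  f(c_4) = f(1.432500) = 0.663239
  f(a) × f(c) < 0, new interval: [1.240000, 1.432500]

After 4 iteration(s), the approximation is c_4 = 1.432500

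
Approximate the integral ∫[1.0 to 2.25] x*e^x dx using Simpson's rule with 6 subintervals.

f(x) = x*e^x
a = 1.0, b = 2.25, n = 6
h = (b - a)/n = 0.208333

Simpson's rule: (h/3)[f(x₀) + 4f(x₁) + 2f(x₂) + ... + f(xₙ)]

x_0 = 1.0000, f(x_0) = 2.718282, coefficient = 1
x_1 = 1.2083, f(x_1) = 4.045379, coefficient = 4
x_2 = 1.4167, f(x_2) = 5.841417, coefficient = 2
x_3 = 1.6250, f(x_3) = 8.252431, coefficient = 4
x_4 = 1.8333, f(x_4) = 11.466952, coefficient = 2
x_5 = 2.0417, f(x_5) = 15.727852, coefficient = 4
x_6 = 2.2500, f(x_6) = 21.347406, coefficient = 1

I ≈ (0.208333/3) × 170.785072 = 11.860074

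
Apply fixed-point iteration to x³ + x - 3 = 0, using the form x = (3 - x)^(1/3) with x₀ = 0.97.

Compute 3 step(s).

Equation: x³ + x - 3 = 0
Fixed-point form: x = (3 - x)^(1/3)
x₀ = 0.97

x_1 = g(0.970000) = 1.266189
x_2 = g(1.266189) = 1.201344
x_3 = g(1.201344) = 1.216138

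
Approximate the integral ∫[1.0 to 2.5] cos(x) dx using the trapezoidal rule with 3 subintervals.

f(x) = cos(x)
a = 1.0, b = 2.5, n = 3
h = (b - a)/n = 0.500000

Trapezoidal rule: (h/2)[f(x₀) + 2f(x₁) + 2f(x₂) + ... + f(xₙ)]

x_0 = 1.0000, f(x_0) = 0.540302, coefficient = 1
x_1 = 1.5000, f(x_1) = 0.070737, coefficient = 2
x_2 = 2.0000, f(x_2) = -0.416147, coefficient = 2
x_3 = 2.5000, f(x_3) = -0.801144, coefficient = 1

I ≈ (0.500000/2) × -0.951661 = -0.237915
Exact value: -0.242999
Error: 0.005084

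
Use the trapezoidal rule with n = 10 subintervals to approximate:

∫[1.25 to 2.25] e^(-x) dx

f(x) = e^(-x)
a = 1.25, b = 2.25, n = 10
h = (b - a)/n = 0.100000

Trapezoidal rule: (h/2)[f(x₀) + 2f(x₁) + 2f(x₂) + ... + f(xₙ)]

x_0 = 1.2500, f(x_0) = 0.286505, coefficient = 1
x_1 = 1.3500, f(x_1) = 0.259240, coefficient = 2
x_2 = 1.4500, f(x_2) = 0.234570, coefficient = 2
x_3 = 1.5500, f(x_3) = 0.212248, coefficient = 2
x_4 = 1.6500, f(x_4) = 0.192050, coefficient = 2
x_5 = 1.7500, f(x_5) = 0.173774, coefficient = 2
x_6 = 1.8500, f(x_6) = 0.157237, coefficient = 2
x_7 = 1.9500, f(x_7) = 0.142274, coefficient = 2
x_8 = 2.0500, f(x_8) = 0.128735, coefficient = 2
x_9 = 2.1500, f(x_9) = 0.116484, coefficient = 2
x_10 = 2.2500, f(x_10) = 0.105399, coefficient = 1

I ≈ (0.100000/2) × 3.625129 = 0.181256
Exact value: 0.181106
Error: 0.000151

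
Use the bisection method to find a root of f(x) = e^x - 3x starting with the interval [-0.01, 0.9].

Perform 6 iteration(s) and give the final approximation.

f(x) = e^x - 3x
Initial interval: [-0.01, 0.9]

Iteration 1:
  c_1 = (-0.010000 + 0.900000)/2 = 0.445000
  f(c_1) = f(0.445000) = 0.225490
  f(a) × f(c) ≥ 0, new interval: [0.445000, 0.900000]
Iteration 2:
  c_2 = (0.445000 + 0.900000)/2 = 0.672500
  f(c_2) = f(0.672500) = -0.058371
  f(a) × f(c) < 0, new interval: [0.445000, 0.672500]
Iteration 3:
  c_3 = (0.445000 + 0.672500)/2 = 0.558750
  f(c_3) = f(0.558750) = 0.072236
  f(a) × f(c) ≥ 0, new interval: [0.558750, 0.672500]
Iteration 4:
  c_4 = (0.558750 + 0.672500)/2 = 0.615625
  f(c_4) = f(0.615625) = 0.003938
  f(a) × f(c) ≥ 0, new interval: [0.615625, 0.672500]
Iteration 5:
  c_5 = (0.615625 + 0.672500)/2 = 0.644062
  f(c_5) = f(0.644062) = -0.027986
  f(a) × f(c) < 0, new interval: [0.615625, 0.644062]
Iteration 6:
  c_6 = (0.615625 + 0.644062)/2 = 0.629844
  f(c_6) = f(0.629844) = -0.012214
  f(a) × f(c) < 0, new interval: [0.615625, 0.629844]

After 6 iteration(s), the approximation is c_6 = 0.629844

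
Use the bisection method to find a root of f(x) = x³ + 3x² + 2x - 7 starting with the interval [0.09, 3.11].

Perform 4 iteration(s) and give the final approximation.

f(x) = x³ + 3x² + 2x - 7
Initial interval: [0.09, 3.11]

Iteration 1:
  c_1 = (0.090000 + 3.110000)/2 = 1.600000
  f(c_1) = f(1.600000) = 7.976000
  f(a) × f(c) < 0, new interval: [0.090000, 1.600000]
Iteration 2:
  c_2 = (0.090000 + 1.600000)/2 = 0.845000
  f(c_2) = f(0.845000) = -2.564574
  f(a) × f(c) ≥ 0, new interval: [0.845000, 1.600000]
Iteration 3:
  c_3 = (0.845000 + 1.600000)/2 = 1.222500
  f(c_3) = f(1.222500) = 1.755553
  f(a) × f(c) < 0, new interval: [0.845000, 1.222500]
Iteration 4:
  c_4 = (0.845000 + 1.222500)/2 = 1.033750
  f(c_4) = f(1.033750) = -0.621877
  f(a) × f(c) ≥ 0, new interval: [1.033750, 1.222500]

After 4 iteration(s), the approximation is c_4 = 1.033750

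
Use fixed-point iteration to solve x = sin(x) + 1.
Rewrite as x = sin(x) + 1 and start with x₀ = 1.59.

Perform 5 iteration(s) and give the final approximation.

Equation: x = sin(x) + 1
Fixed-point form: x = sin(x) + 1
x₀ = 1.59

x_1 = g(1.590000) = 1.999816
x_2 = g(1.999816) = 1.909374
x_3 = g(1.909374) = 1.943228
x_4 = g(1.943228) = 1.931445
x_5 = g(1.931445) = 1.935668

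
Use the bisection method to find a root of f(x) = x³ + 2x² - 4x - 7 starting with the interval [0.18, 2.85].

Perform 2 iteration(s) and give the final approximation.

f(x) = x³ + 2x² - 4x - 7
Initial interval: [0.18, 2.85]

Iteration 1:
  c_1 = (0.180000 + 2.850000)/2 = 1.515000
  f(c_1) = f(1.515000) = -4.992284
  f(a) × f(c) ≥ 0, new interval: [1.515000, 2.850000]
Iteration 2:
  c_2 = (1.515000 + 2.850000)/2 = 2.182500
  f(c_2) = f(2.182500) = 4.192528
  f(a) × f(c) < 0, new interval: [1.515000, 2.182500]

After 2 iteration(s), the approximation is c_2 = 2.182500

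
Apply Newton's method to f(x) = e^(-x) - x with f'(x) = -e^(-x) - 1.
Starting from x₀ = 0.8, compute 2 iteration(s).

f(x) = e^(-x) - x
f'(x) = -e^(-x) - 1
x₀ = 0.8

Newton-Raphson formula: x_{n+1} = x_n - f(x_n)/f'(x_n)

Iteration 1:
  f(0.800000) = -0.350671
  f'(0.800000) = -1.449329
  x_1 = 0.800000 - (-0.350671)/(-1.449329) = 0.558046
Iteration 2:
  f(0.558046) = 0.014280
  f'(0.558046) = -1.572326
  x_2 = 0.558046 - 0.014280/(-1.572326) = 0.567128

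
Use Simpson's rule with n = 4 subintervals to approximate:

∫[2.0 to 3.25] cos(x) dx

f(x) = cos(x)
a = 2.0, b = 3.25, n = 4
h = (b - a)/n = 0.312500

Simpson's rule: (h/3)[f(x₀) + 4f(x₁) + 2f(x₂) + ... + f(xₙ)]

x_0 = 2.0000, f(x_0) = -0.416147, coefficient = 1
x_1 = 2.3125, f(x_1) = -0.675545, coefficient = 4
x_2 = 2.6250, f(x_2) = -0.869507, coefficient = 2
x_3 = 2.9375, f(x_3) = -0.979245, coefficient = 4
x_4 = 3.2500, f(x_4) = -0.994130, coefficient = 1

I ≈ (0.312500/3) × -9.768452 = -1.017547
Exact value: -1.017493
Error: 0.000055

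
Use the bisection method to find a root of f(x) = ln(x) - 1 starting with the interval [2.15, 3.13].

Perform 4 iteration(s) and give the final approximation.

f(x) = ln(x) - 1
Initial interval: [2.15, 3.13]

Iteration 1:
  c_1 = (2.150000 + 3.130000)/2 = 2.640000
  f(c_1) = f(2.640000) = -0.029221
  f(a) × f(c) ≥ 0, new interval: [2.640000, 3.130000]
Iteration 2:
  c_2 = (2.640000 + 3.130000)/2 = 2.885000
  f(c_2) = f(2.885000) = 0.059525
  f(a) × f(c) < 0, new interval: [2.640000, 2.885000]
Iteration 3:
  c_3 = (2.640000 + 2.885000)/2 = 2.762500
  f(c_3) = f(2.762500) = 0.016136
  f(a) × f(c) < 0, new interval: [2.640000, 2.762500]
Iteration 4:
  c_4 = (2.640000 + 2.762500)/2 = 2.701250
  f(c_4) = f(2.701250) = -0.006285
  f(a) × f(c) ≥ 0, new interval: [2.701250, 2.762500]

After 4 iteration(s), the approximation is c_4 = 2.701250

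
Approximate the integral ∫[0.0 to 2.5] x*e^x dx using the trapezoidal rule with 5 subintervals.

f(x) = x*e^x
a = 0.0, b = 2.5, n = 5
h = (b - a)/n = 0.500000

Trapezoidal rule: (h/2)[f(x₀) + 2f(x₁) + 2f(x₂) + ... + f(xₙ)]

x_0 = 0.0000, f(x_0) = 0.000000, coefficient = 1
x_1 = 0.5000, f(x_1) = 0.824361, coefficient = 2
x_2 = 1.0000, f(x_2) = 2.718282, coefficient = 2
x_3 = 1.5000, f(x_3) = 6.722534, coefficient = 2
x_4 = 2.0000, f(x_4) = 14.778112, coefficient = 2
x_5 = 2.5000, f(x_5) = 30.456235, coefficient = 1

I ≈ (0.500000/2) × 80.542811 = 20.135703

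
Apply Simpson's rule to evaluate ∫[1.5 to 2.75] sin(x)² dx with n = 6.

f(x) = sin(x)²
a = 1.5, b = 2.75, n = 6
h = (b - a)/n = 0.208333

Simpson's rule: (h/3)[f(x₀) + 4f(x₁) + 2f(x₂) + ... + f(xₙ)]

x_0 = 1.5000, f(x_0) = 0.994996, coefficient = 1
x_1 = 1.7083, f(x_1) = 0.981203, coefficient = 4
x_2 = 1.9167, f(x_2) = 0.885068, coefficient = 2
x_3 = 2.1250, f(x_3) = 0.723044, coefficient = 4
x_4 = 2.3333, f(x_4) = 0.522853, coefficient = 2
x_5 = 2.5417, f(x_5) = 0.318752, coefficient = 4
x_6 = 2.7500, f(x_6) = 0.145665, coefficient = 1

I ≈ (0.208333/3) × 12.048498 = 0.836701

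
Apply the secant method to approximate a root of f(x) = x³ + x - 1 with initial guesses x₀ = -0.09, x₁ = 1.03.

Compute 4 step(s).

f(x) = x³ + x - 1
x₀ = -0.09, x₁ = 1.03

Secant formula: x_{n+1} = x_n - f(x_n)(x_n - x_{n-1})/(f(x_n) - f(x_{n-1}))

Iteration 1:
  f(-0.090000) = -1.090729
  f(1.030000) = 1.122727
  x_2 = 1.030000 - 1.122727×(1.030000 - (-0.090000))/(1.122727 - (-1.090729))
       = 0.461905
Iteration 2:
  f(1.030000) = 1.122727
  f(0.461905) = -0.439545
  x_3 = 0.461905 - (-0.439545)×(0.461905 - 1.030000)/(-0.439545 - 1.122727)
       = 0.621738
Iteration 3:
  f(0.461905) = -0.439545
  f(0.621738) = -0.137924
  x_4 = 0.621738 - (-0.137924)×(0.621738 - 0.461905)/(-0.137924 - (-0.439545))
       = 0.694826
Iteration 4:
  f(0.621738) = -0.137924
  f(0.694826) = 0.030276
  x_5 = 0.694826 - 0.030276×(0.694826 - 0.621738)/(0.030276 - (-0.137924))
       = 0.681670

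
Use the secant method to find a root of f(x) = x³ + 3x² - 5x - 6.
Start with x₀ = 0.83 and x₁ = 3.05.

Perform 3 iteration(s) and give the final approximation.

f(x) = x³ + 3x² - 5x - 6
x₀ = 0.83, x₁ = 3.05

Secant formula: x_{n+1} = x_n - f(x_n)(x_n - x_{n-1})/(f(x_n) - f(x_{n-1}))

Iteration 1:
  f(0.830000) = -7.511513
  f(3.050000) = 35.030125
  x_2 = 3.050000 - 35.030125×(3.050000 - 0.830000)/(35.030125 - (-7.511513))
       = 1.221982
Iteration 2:
  f(3.050000) = 35.030125
  f(1.221982) = -5.805477
  x_3 = 1.221982 - (-5.805477)×(1.221982 - 3.050000)/(-5.805477 - 35.030125)
       = 1.481866
Iteration 3:
  f(1.221982) = -5.805477
  f(1.481866) = -3.567480
  x_4 = 1.481866 - (-3.567480)×(1.481866 - 1.221982)/(-3.567480 - (-5.805477))
       = 1.896134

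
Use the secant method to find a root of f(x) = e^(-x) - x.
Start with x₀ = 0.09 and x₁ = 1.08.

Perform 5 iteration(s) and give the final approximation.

f(x) = e^(-x) - x
x₀ = 0.09, x₁ = 1.08

Secant formula: x_{n+1} = x_n - f(x_n)(x_n - x_{n-1})/(f(x_n) - f(x_{n-1}))

Iteration 1:
  f(0.090000) = 0.823931
  f(1.080000) = -0.740404
  x_2 = 1.080000 - (-0.740404)×(1.080000 - 0.090000)/(-0.740404 - 0.823931)
       = 0.611430
Iteration 2:
  f(1.080000) = -0.740404
  f(0.611430) = -0.068856
  x_3 = 0.611430 - (-0.068856)×(0.611430 - 1.080000)/(-0.068856 - (-0.740404))
       = 0.563386
Iteration 3:
  f(0.611430) = -0.068856
  f(0.563386) = 0.005892
  x_4 = 0.563386 - 0.005892×(0.563386 - 0.611430)/(0.005892 - (-0.068856))
       = 0.567173
Iteration 4:
  f(0.563386) = 0.005892
  f(0.567173) = -0.000047
  x_5 = 0.567173 - (-0.000047)×(0.567173 - 0.563386)/(-0.000047 - 0.005892)
       = 0.567143
Iteration 5:
  f(0.567173) = -0.000047
  f(0.567143) = 0.000000
  x_6 = 0.567143 - 0.000000×(0.567143 - 0.567173)/(0.000000 - (-0.000047))
       = 0.567143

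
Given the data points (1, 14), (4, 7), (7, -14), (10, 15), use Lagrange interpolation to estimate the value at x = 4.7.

Lagrange interpolation formula:
P(x) = Σ yᵢ × Lᵢ(x)
where Lᵢ(x) = Π_{j≠i} (x - xⱼ)/(xᵢ - xⱼ)

L_0(4.7) = (4.7 - 4)/(1 - 4) × (4.7 - 7)/(1 - 7) × (4.7 - 10)/(1 - 10) = -0.052673
L_1(4.7) = (4.7 - 1)/(4 - 1) × (4.7 - 7)/(4 - 7) × (4.7 - 10)/(4 - 10) = 0.835241
L_2(4.7) = (4.7 - 1)/(7 - 1) × (4.7 - 4)/(7 - 4) × (4.7 - 10)/(7 - 10) = 0.254204
L_3(4.7) = (4.7 - 1)/(10 - 1) × (4.7 - 4)/(10 - 4) × (4.7 - 7)/(10 - 7) = -0.036772

P(4.7) = 14×L_0(4.7) + 7×L_1(4.7) + (-14)×L_2(4.7) + 15×L_3(4.7)
P(4.7) = 0.998840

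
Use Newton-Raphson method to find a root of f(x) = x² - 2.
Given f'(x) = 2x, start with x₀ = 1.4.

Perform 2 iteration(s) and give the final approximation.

f(x) = x² - 2
f'(x) = 2x
x₀ = 1.4

Newton-Raphson formula: x_{n+1} = x_n - f(x_n)/f'(x_n)

Iteration 1:
  f(1.400000) = -0.040000
  f'(1.400000) = 2.800000
  x_1 = 1.400000 - (-0.040000)/2.800000 = 1.414286
Iteration 2:
  f(1.414286) = 0.000204
  f'(1.414286) = 2.828571
  x_2 = 1.414286 - 0.000204/2.828571 = 1.414214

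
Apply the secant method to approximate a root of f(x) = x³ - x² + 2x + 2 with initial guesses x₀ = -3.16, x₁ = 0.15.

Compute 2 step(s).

f(x) = x³ - x² + 2x + 2
x₀ = -3.16, x₁ = 0.15

Secant formula: x_{n+1} = x_n - f(x_n)(x_n - x_{n-1})/(f(x_n) - f(x_{n-1}))

Iteration 1:
  f(-3.160000) = -45.860096
  f(0.150000) = 2.280875
  x_2 = 0.150000 - 2.280875×(0.150000 - (-3.160000))/(2.280875 - (-45.860096))
       = -0.006825
Iteration 2:
  f(0.150000) = 2.280875
  f(-0.006825) = 1.986304
  x_3 = -0.006825 - 1.986304×(-0.006825 - 0.150000)/(1.986304 - 2.280875)
       = -1.064299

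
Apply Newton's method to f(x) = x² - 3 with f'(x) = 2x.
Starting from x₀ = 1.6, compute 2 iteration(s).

f(x) = x² - 3
f'(x) = 2x
x₀ = 1.6

Newton-Raphson formula: x_{n+1} = x_n - f(x_n)/f'(x_n)

Iteration 1:
  f(1.600000) = -0.440000
  f'(1.600000) = 3.200000
  x_1 = 1.600000 - (-0.440000)/3.200000 = 1.737500
Iteration 2:
  f(1.737500) = 0.018906
  f'(1.737500) = 3.475000
  x_2 = 1.737500 - 0.018906/3.475000 = 1.732059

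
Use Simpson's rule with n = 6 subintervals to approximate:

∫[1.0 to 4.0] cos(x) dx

f(x) = cos(x)
a = 1.0, b = 4.0, n = 6
h = (b - a)/n = 0.500000

Simpson's rule: (h/3)[f(x₀) + 4f(x₁) + 2f(x₂) + ... + f(xₙ)]

x_0 = 1.0000, f(x_0) = 0.540302, coefficient = 1
x_1 = 1.5000, f(x_1) = 0.070737, coefficient = 4
x_2 = 2.0000, f(x_2) = -0.416147, coefficient = 2
x_3 = 2.5000, f(x_3) = -0.801144, coefficient = 4
x_4 = 3.0000, f(x_4) = -0.989992, coefficient = 2
x_5 = 3.5000, f(x_5) = -0.936457, coefficient = 4
x_6 = 4.0000, f(x_6) = -0.653644, coefficient = 1

I ≈ (0.500000/3) × -9.593072 = -1.598845
Exact value: -1.598273
Error: 0.000572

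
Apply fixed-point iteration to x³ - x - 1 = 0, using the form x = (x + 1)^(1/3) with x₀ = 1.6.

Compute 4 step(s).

Equation: x³ - x - 1 = 0
Fixed-point form: x = (x + 1)^(1/3)
x₀ = 1.6

x_1 = g(1.600000) = 1.375069
x_2 = g(1.375069) = 1.334214
x_3 = g(1.334214) = 1.326519
x_4 = g(1.326519) = 1.325060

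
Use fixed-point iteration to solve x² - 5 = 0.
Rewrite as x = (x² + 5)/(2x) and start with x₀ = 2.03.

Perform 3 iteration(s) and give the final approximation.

Equation: x² - 5 = 0
Fixed-point form: x = (x² + 5)/(2x)
x₀ = 2.03

x_1 = g(2.030000) = 2.246527
x_2 = g(2.246527) = 2.236092
x_3 = g(2.236092) = 2.236068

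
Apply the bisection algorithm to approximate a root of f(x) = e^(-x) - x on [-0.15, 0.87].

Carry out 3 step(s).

f(x) = e^(-x) - x
Initial interval: [-0.15, 0.87]

Iteration 1:
  c_1 = (-0.150000 + 0.870000)/2 = 0.360000
  f(c_1) = f(0.360000) = 0.337676
  f(a) × f(c) ≥ 0, new interval: [0.360000, 0.870000]
Iteration 2:
  c_2 = (0.360000 + 0.870000)/2 = 0.615000
  f(c_2) = f(0.615000) = -0.074359
  f(a) × f(c) < 0, new interval: [0.360000, 0.615000]
Iteration 3:
  c_3 = (0.360000 + 0.615000)/2 = 0.487500
  f(c_3) = f(0.487500) = 0.126660
  f(a) × f(c) ≥ 0, new interval: [0.487500, 0.615000]

After 3 iteration(s), the approximation is c_3 = 0.487500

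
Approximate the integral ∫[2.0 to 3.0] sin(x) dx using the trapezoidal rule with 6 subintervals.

f(x) = sin(x)
a = 2.0, b = 3.0, n = 6
h = (b - a)/n = 0.166667

Trapezoidal rule: (h/2)[f(x₀) + 2f(x₁) + 2f(x₂) + ... + f(xₙ)]

x_0 = 2.0000, f(x_0) = 0.909297, coefficient = 1
x_1 = 2.1667, f(x_1) = 0.827660, coefficient = 2
x_2 = 2.3333, f(x_2) = 0.723086, coefficient = 2
x_3 = 2.5000, f(x_3) = 0.598472, coefficient = 2
x_4 = 2.6667, f(x_4) = 0.457273, coefficient = 2
x_5 = 2.8333, f(x_5) = 0.303400, coefficient = 2
x_6 = 3.0000, f(x_6) = 0.141120, coefficient = 1

I ≈ (0.166667/2) × 6.870200 = 0.572517
Exact value: 0.573846
Error: 0.001329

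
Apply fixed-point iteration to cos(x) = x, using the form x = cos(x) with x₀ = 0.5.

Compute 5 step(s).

Equation: cos(x) = x
Fixed-point form: x = cos(x)
x₀ = 0.5

x_1 = g(0.500000) = 0.877583
x_2 = g(0.877583) = 0.639012
x_3 = g(0.639012) = 0.802685
x_4 = g(0.802685) = 0.694778
x_5 = g(0.694778) = 0.768196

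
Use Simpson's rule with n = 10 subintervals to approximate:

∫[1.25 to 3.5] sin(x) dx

f(x) = sin(x)
a = 1.25, b = 3.5, n = 10
h = (b - a)/n = 0.225000

Simpson's rule: (h/3)[f(x₀) + 4f(x₁) + 2f(x₂) + ... + f(xₙ)]

x_0 = 1.2500, f(x_0) = 0.948985, coefficient = 1
x_1 = 1.4750, f(x_1) = 0.995415, coefficient = 4
x_2 = 1.7000, f(x_2) = 0.991665, coefficient = 2
x_3 = 1.9250, f(x_3) = 0.937923, coefficient = 4
x_4 = 2.1500, f(x_4) = 0.836899, coefficient = 2
x_5 = 2.3750, f(x_5) = 0.693685, coefficient = 4
x_6 = 2.6000, f(x_6) = 0.515501, coefficient = 2
x_7 = 2.8250, f(x_7) = 0.311330, coefficient = 4
x_8 = 3.0500, f(x_8) = 0.091465, coefficient = 2
x_9 = 3.2750, f(x_9) = -0.133012, coefficient = 4
x_10 = 3.5000, f(x_10) = -0.350783, coefficient = 1

I ≈ (0.225000/3) × 16.690626 = 1.251797
Exact value: 1.251779
Error: 0.000018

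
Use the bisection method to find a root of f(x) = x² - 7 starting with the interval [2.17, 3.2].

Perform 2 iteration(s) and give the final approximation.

f(x) = x² - 7
Initial interval: [2.17, 3.2]

Iteration 1:
  c_1 = (2.170000 + 3.200000)/2 = 2.685000
  f(c_1) = f(2.685000) = 0.209225
  f(a) × f(c) < 0, new interval: [2.170000, 2.685000]
Iteration 2:
  c_2 = (2.170000 + 2.685000)/2 = 2.427500
  f(c_2) = f(2.427500) = -1.107244
  f(a) × f(c) ≥ 0, new interval: [2.427500, 2.685000]

After 2 iteration(s), the approximation is c_2 = 2.427500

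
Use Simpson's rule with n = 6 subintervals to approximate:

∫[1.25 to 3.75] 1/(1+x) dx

f(x) = 1/(1+x)
a = 1.25, b = 3.75, n = 6
h = (b - a)/n = 0.416667

Simpson's rule: (h/3)[f(x₀) + 4f(x₁) + 2f(x₂) + ... + f(xₙ)]

x_0 = 1.2500, f(x_0) = 0.444444, coefficient = 1
x_1 = 1.6667, f(x_1) = 0.375000, coefficient = 4
x_2 = 2.0833, f(x_2) = 0.324324, coefficient = 2
x_3 = 2.5000, f(x_3) = 0.285714, coefficient = 4
x_4 = 2.9167, f(x_4) = 0.255319, coefficient = 2
x_5 = 3.3333, f(x_5) = 0.230769, coefficient = 4
x_6 = 3.7500, f(x_6) = 0.210526, coefficient = 1

I ≈ (0.416667/3) × 5.380192 = 0.747249
Exact value: 0.747214
Error: 0.000034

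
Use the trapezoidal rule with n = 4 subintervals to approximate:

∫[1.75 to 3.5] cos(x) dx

f(x) = cos(x)
a = 1.75, b = 3.5, n = 4
h = (b - a)/n = 0.437500

Trapezoidal rule: (h/2)[f(x₀) + 2f(x₁) + 2f(x₂) + ... + f(xₙ)]

x_0 = 1.7500, f(x_0) = -0.178246, coefficient = 1
x_1 = 2.1875, f(x_1) = -0.578349, coefficient = 2
x_2 = 2.6250, f(x_2) = -0.869507, coefficient = 2
x_3 = 3.0625, f(x_3) = -0.996874, coefficient = 2
x_4 = 3.5000, f(x_4) = -0.936457, coefficient = 1

I ≈ (0.437500/2) × -6.004163 = -1.313411
Exact value: -1.334769
Error: 0.021358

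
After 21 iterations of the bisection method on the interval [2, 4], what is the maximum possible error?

Bisection error bound: |error| ≤ (b-a)/2^n
|error| ≤ (4 - 2)/2^21 = 2/2^21
|error| ≤ 0.0000009537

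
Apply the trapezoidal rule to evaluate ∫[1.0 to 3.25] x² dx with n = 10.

f(x) = x²
a = 1.0, b = 3.25, n = 10
h = (b - a)/n = 0.225000

Trapezoidal rule: (h/2)[f(x₀) + 2f(x₁) + 2f(x₂) + ... + f(xₙ)]

x_0 = 1.0000, f(x_0) = 1.000000, coefficient = 1
x_1 = 1.2250, f(x_1) = 1.500625, coefficient = 2
x_2 = 1.4500, f(x_2) = 2.102500, coefficient = 2
x_3 = 1.6750, f(x_3) = 2.805625, coefficient = 2
x_4 = 1.9000, f(x_4) = 3.610000, coefficient = 2
x_5 = 2.1250, f(x_5) = 4.515625, coefficient = 2
x_6 = 2.3500, f(x_6) = 5.522500, coefficient = 2
x_7 = 2.5750, f(x_7) = 6.630625, coefficient = 2
x_8 = 2.8000, f(x_8) = 7.840000, coefficient = 2
x_9 = 3.0250, f(x_9) = 9.150625, coefficient = 2
x_10 = 3.2500, f(x_10) = 10.562500, coefficient = 1

I ≈ (0.225000/2) × 98.918750 = 11.128359
Exact value: 11.109375
Error: 0.018984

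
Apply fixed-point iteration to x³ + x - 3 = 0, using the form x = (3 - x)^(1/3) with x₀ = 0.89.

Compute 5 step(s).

Equation: x³ + x - 3 = 0
Fixed-point form: x = (3 - x)^(1/3)
x₀ = 0.89

x_1 = g(0.890000) = 1.282609
x_2 = g(1.282609) = 1.197539
x_3 = g(1.197539) = 1.216994
x_4 = g(1.216994) = 1.212600
x_5 = g(1.212600) = 1.213595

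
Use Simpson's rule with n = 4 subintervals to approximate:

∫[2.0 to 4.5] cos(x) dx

f(x) = cos(x)
a = 2.0, b = 4.5, n = 4
h = (b - a)/n = 0.625000

Simpson's rule: (h/3)[f(x₀) + 4f(x₁) + 2f(x₂) + ... + f(xₙ)]

x_0 = 2.0000, f(x_0) = -0.416147, coefficient = 1
x_1 = 2.6250, f(x_1) = -0.869507, coefficient = 4
x_2 = 3.2500, f(x_2) = -0.994130, coefficient = 2
x_3 = 3.8750, f(x_3) = -0.742898, coefficient = 4
x_4 = 4.5000, f(x_4) = -0.210796, coefficient = 1

I ≈ (0.625000/3) × -9.064822 = -1.888505
Exact value: -1.886828
Error: 0.001677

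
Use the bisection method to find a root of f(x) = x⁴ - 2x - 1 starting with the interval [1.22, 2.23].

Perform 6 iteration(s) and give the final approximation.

f(x) = x⁴ - 2x - 1
Initial interval: [1.22, 2.23]

Iteration 1:
  c_1 = (1.220000 + 2.230000)/2 = 1.725000
  f(c_1) = f(1.725000) = 4.404344
  f(a) × f(c) < 0, new interval: [1.220000, 1.725000]
Iteration 2:
  c_2 = (1.220000 + 1.725000)/2 = 1.472500
  f(c_2) = f(1.472500) = 0.756335
  f(a) × f(c) < 0, new interval: [1.220000, 1.472500]
Iteration 3:
  c_3 = (1.220000 + 1.472500)/2 = 1.346250
  f(c_3) = f(1.346250) = -0.407746
  f(a) × f(c) ≥ 0, new interval: [1.346250, 1.472500]
Iteration 4:
  c_4 = (1.346250 + 1.472500)/2 = 1.409375
  f(c_4) = f(1.409375) = 0.126788
  f(a) × f(c) < 0, new interval: [1.346250, 1.409375]
Iteration 5:
  c_5 = (1.346250 + 1.409375)/2 = 1.377813
  f(c_5) = f(1.377813) = -0.151827
  f(a) × f(c) ≥ 0, new interval: [1.377813, 1.409375]
Iteration 6:
  c_6 = (1.377813 + 1.409375)/2 = 1.393594
  f(c_6) = f(1.393594) = -0.015421
  f(a) × f(c) ≥ 0, new interval: [1.393594, 1.409375]

After 6 iteration(s), the approximation is c_6 = 1.393594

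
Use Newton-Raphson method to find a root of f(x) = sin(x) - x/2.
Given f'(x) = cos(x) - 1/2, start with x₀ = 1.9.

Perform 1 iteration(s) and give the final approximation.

f(x) = sin(x) - x/2
f'(x) = cos(x) - 1/2
x₀ = 1.9

Newton-Raphson formula: x_{n+1} = x_n - f(x_n)/f'(x_n)

Iteration 1:
  f(1.900000) = -0.003700
  f'(1.900000) = -0.823290
  x_1 = 1.900000 - (-0.003700)/(-0.823290) = 1.895506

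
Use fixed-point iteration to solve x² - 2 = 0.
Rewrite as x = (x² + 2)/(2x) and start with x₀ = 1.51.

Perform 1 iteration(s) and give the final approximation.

Equation: x² - 2 = 0
Fixed-point form: x = (x² + 2)/(2x)
x₀ = 1.51

x_1 = g(1.510000) = 1.417252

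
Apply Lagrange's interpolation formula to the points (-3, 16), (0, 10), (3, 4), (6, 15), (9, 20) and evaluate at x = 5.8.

Lagrange interpolation formula:
P(x) = Σ yᵢ × Lᵢ(x)
where Lᵢ(x) = Π_{j≠i} (x - xⱼ)/(xᵢ - xⱼ)

L_0(5.8) = (5.8 - 0)/(-3 - 0) × (5.8 - 3)/(-3 - 3) × (5.8 - 6)/(-3 - 6) × (5.8 - 9)/(-3 - 9) = 0.005347
L_1(5.8) = (5.8 - (-3))/(0 - (-3)) × (5.8 - 3)/(0 - 3) × (5.8 - 6)/(0 - 6) × (5.8 - 9)/(0 - 9) = -0.032448
L_2(5.8) = (5.8 - (-3))/(3 - (-3)) × (5.8 - 0)/(3 - 0) × (5.8 - 6)/(3 - 6) × (5.8 - 9)/(3 - 9) = 0.100820
L_3(5.8) = (5.8 - (-3))/(6 - (-3)) × (5.8 - 0)/(6 - 0) × (5.8 - 3)/(6 - 3) × (5.8 - 9)/(6 - 9) = 0.940984
L_4(5.8) = (5.8 - (-3))/(9 - (-3)) × (5.8 - 0)/(9 - 0) × (5.8 - 3)/(9 - 3) × (5.8 - 6)/(9 - 6) = -0.014703

P(5.8) = 16×L_0(5.8) + 10×L_1(5.8) + 4×L_2(5.8) + 15×L_3(5.8) + 20×L_4(5.8)
P(5.8) = 13.985053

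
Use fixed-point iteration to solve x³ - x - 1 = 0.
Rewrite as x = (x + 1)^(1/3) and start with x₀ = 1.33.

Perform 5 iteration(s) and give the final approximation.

Equation: x³ - x - 1 = 0
Fixed-point form: x = (x + 1)^(1/3)
x₀ = 1.33

x_1 = g(1.330000) = 1.325721
x_2 = g(1.325721) = 1.324908
x_3 = g(1.324908) = 1.324754
x_4 = g(1.324754) = 1.324725
x_5 = g(1.324725) = 1.324719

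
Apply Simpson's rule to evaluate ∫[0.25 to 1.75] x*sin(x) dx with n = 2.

f(x) = x*sin(x)
a = 0.25, b = 1.75, n = 2
h = (b - a)/n = 0.750000

Simpson's rule: (h/3)[f(x₀) + 4f(x₁) + 2f(x₂) + ... + f(xₙ)]

x_0 = 0.2500, f(x_0) = 0.061851, coefficient = 1
x_1 = 1.0000, f(x_1) = 0.841471, coefficient = 4
x_2 = 1.7500, f(x_2) = 1.721975, coefficient = 1

I ≈ (0.750000/3) × 5.149710 = 1.287428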